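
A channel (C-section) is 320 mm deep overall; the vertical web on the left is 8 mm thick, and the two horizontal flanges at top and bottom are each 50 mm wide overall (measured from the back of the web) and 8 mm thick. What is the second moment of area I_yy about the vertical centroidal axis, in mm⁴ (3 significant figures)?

Decompose the section into non-overlapping parts with the origin at the bottom-left of its bounding rectangle.
Web: 8 × 320, A = 2 560 mm², x = 4 mm, Ī = 13 653 mm⁴.
Top flange (beyond web): 42 × 8, A = 336 mm², x = 29 mm, Ī = 49 392 mm⁴.
Bottom flange (beyond web): 42 × 8, A = 336 mm², x = 29 mm, Ī = 49 392 mm⁴.
Centroid: x̄ = ΣA·x / ΣA = 9.198 mm.
Transfer each piece to the vertical centroidal axis using Ī + A·d² with d = x − 9.198:
  web: d = -5.198 mm → contributes +82 823 mm⁴
  top flange (beyond web): d = 19.802 mm → contributes +181 144 mm⁴
  bottom flange (beyond web): d = 19.802 mm → contributes +181 144 mm⁴
Total I = 445 111 mm⁴.

I_yy ≈ 4.45 × 10⁵ mm⁴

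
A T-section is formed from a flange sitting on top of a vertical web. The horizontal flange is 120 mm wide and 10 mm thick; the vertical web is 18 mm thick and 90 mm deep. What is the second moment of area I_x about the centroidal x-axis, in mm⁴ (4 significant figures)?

I_x ≈ 2.827 × 10⁶ mm⁴

Split into non-overlapping primitives; take the origin at the lower-left of the bounding box.
Flange: 120 × 10, A = 1 200 mm², y = 95 mm, Ī = 10 000 mm⁴.
Web: 18 × 90, A = 1 620 mm², y = 45 mm, Ī = 1 093 500 mm⁴.
Centroid: ȳ = ΣA·y / ΣA = 66.2766 mm.
Transfer each piece to the centroidal x-axis using Ī + A·d² with d = y − 66.2766:
  flange: d = 28.7234 mm → contributes +1 000 041 mm⁴
  web: d = -21.2766 mm → contributes +1 826 864 mm⁴
Total I = 2 826 904 mm⁴.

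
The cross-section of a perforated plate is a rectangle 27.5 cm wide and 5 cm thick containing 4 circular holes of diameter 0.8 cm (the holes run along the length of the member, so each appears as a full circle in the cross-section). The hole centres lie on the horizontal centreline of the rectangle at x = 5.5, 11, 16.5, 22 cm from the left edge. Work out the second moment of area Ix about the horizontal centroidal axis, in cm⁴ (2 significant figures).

Ix ≈ 290 cm⁴

Split into non-overlapping primitives; take the origin at the lower-left of the bounding box.
Plate: 27.5 × 5, A = 137.5 cm², y = 2.5 cm, Ī = 286.5 cm⁴.
Hole 1 (subtracted): ⌀0.8, A = 0.5027 cm², y = 2.5 cm, Ī = 0.02011 cm⁴.
Hole 2 (subtracted): ⌀0.8, A = 0.5027 cm², y = 2.5 cm, Ī = 0.02011 cm⁴.
Hole 3 (subtracted): ⌀0.8, A = 0.5027 cm², y = 2.5 cm, Ī = 0.02011 cm⁴.
Hole 4 (subtracted): ⌀0.8, A = 0.5027 cm², y = 2.5 cm, Ī = 0.02011 cm⁴.
By symmetry the centroid is at mid-height, ȳ = 2.5 cm.
All pieces are centred on the horizontal centroidal axis, so I = ΣĪ (holes subtracted) = 286.4 cm⁴.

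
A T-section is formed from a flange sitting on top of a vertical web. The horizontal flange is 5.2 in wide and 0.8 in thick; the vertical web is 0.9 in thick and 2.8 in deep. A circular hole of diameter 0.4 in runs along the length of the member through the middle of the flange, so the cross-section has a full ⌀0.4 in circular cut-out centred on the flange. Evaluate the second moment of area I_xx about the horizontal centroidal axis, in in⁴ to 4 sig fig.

I_xx ≈ 6.893 in⁴

Break the section into simple shapes (no overlaps), measuring from the bottom-left corner of the bounding box.
Flange: 5.2 × 0.8, A = 4.16 in², y = 3.2 in, Ī = 0.221867 in⁴.
Web: 0.9 × 2.8, A = 2.52 in², y = 1.4 in, Ī = 1.6464 in⁴.
Hole (subtracted): ⌀0.4, A = 0.125664 in², y = 3.2 in, Ī = 0.00125664 in⁴.
Centroid: ȳ = ΣA·y / ΣA = 2.50794 in.
Transfer each piece to the horizontal centroidal axis using Ī + A·d² with d = y − 2.50794:
  flange: d = 0.692061 in → contributes +2.21429 in⁴
  web: d = -1.10794 in → contributes +4.73977 in⁴
  hole: d = 0.692061 in → contributes −0.0614431 in⁴
Total I = 6.89262 in⁴.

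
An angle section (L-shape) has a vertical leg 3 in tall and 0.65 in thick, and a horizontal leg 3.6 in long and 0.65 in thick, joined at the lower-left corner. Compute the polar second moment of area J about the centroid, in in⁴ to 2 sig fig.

Break the section into simple shapes (no overlaps), measuring from the bottom-left corner of the bounding box.
Vertical leg: 0.65 × 3, A = 1.95 in², y = 1.5 in, Ī = 1.463 in⁴.
Horizontal leg (remainder): 2.95 × 0.65, A = 1.918 in², y = 0.325 in, Ī = 0.06751 in⁴.
Centroid: ȳ = ΣA·y / ΣA = 0.9174 in.
Transfer each piece to the centroidal x-axis using Ī + A·d² with d = y − 0.9174:
  vertical leg: d = 0.5826 in → contributes +2.124 in⁴
  horizontal leg (remainder): d = -0.5924 in → contributes +0.7405 in⁴
Total I = 2.865 in⁴.
For the y-axis: x̄ = 1.217 in.
Repeating about the centroidal y-axis gives I_y = 4.592 in⁴.
Polar second moment: J = I_x + I_y = 7.457 in⁴.

J ≈ 7.5 in⁴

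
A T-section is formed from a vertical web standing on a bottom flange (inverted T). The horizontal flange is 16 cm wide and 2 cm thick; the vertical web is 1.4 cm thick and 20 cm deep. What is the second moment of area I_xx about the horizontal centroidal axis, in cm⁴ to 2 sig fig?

Split into non-overlapping primitives; take the origin at the lower-left of the bounding box.
Flange: 16 × 2, A = 32 cm², y = 1 cm, Ī = 10.67 cm⁴.
Web: 1.4 × 20, A = 28 cm², y = 12 cm, Ī = 933.3 cm⁴.
Centroid: ȳ = ΣA·y / ΣA = 6.133 cm.
Transfer each piece to the horizontal centroidal axis using Ī + A·d² with d = y − 6.133:
  flange: d = -5.133 cm → contributes +853.9 cm⁴
  web: d = 5.867 cm → contributes +1 897 cm⁴
Total I = 2 751 cm⁴.

I_xx ≈ 2800 cm⁴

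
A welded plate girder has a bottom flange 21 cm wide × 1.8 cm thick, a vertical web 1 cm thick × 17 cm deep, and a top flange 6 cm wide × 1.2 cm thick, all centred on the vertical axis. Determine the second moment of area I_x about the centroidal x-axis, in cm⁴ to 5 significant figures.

I_x ≈ 3002.1 cm⁴

Split into non-overlapping primitives; take the origin at the lower-left of the bounding box.
Bottom plate: 21 × 1.8, A = 37.8 cm², y = 0.9 cm, Ī = 10.206 cm⁴.
Web plate: 1 × 17, A = 17 cm², y = 10.3 cm, Ī = 409.4167 cm⁴.
Top plate: 6 × 1.2, A = 7.2 cm², y = 19.4 cm, Ī = 0.864 cm⁴.
Centroid: ȳ = ΣA·y / ΣA = 5.625806 cm.
Transfer each piece to the centroidal x-axis using Ī + A·d² with d = y − 5.625806:
  bottom plate: d = -4.725806 cm → contributes +854.4027 cm⁴
  web plate: d = 4.674194 cm → contributes +780.8341 cm⁴
  top plate: d = 13.77419 cm → contributes +1366.909 cm⁴
Total I = 3002.145 cm⁴.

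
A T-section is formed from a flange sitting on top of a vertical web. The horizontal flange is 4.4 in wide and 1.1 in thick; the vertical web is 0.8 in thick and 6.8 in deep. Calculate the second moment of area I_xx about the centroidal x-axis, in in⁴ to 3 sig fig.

Decompose the section into non-overlapping parts with the origin at the bottom-left of its bounding rectangle.
Flange: 4.4 × 1.1, A = 4.84 in², y = 7.35 in, Ī = 0.48803 in⁴.
Web: 0.8 × 6.8, A = 5.44 in², y = 3.4 in, Ī = 20.962 in⁴.
Centroid: ȳ = ΣA·y / ΣA = 5.2597 in.
Transfer each piece to the centroidal x-axis using Ī + A·d² with d = y − 5.2597:
  flange: d = 2.0903 in → contributes +21.635 in⁴
  web: d = -1.8597 in → contributes +39.777 in⁴
Total I = 61.412 in⁴.

I_xx ≈ 61.4 in⁴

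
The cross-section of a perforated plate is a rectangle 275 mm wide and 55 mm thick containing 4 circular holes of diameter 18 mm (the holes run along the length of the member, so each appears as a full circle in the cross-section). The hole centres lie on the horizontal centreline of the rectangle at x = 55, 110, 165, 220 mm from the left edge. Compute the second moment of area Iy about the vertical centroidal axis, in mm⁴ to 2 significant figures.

Split into non-overlapping primitives; take the origin at the lower-left of the bounding box.
Plate: 275 × 55, A = 15 125 mm², x = 137.5 mm, Ī = 95 319 010 mm⁴.
Hole 1 (subtracted): ⌀18, A = 254.5 mm², x = 55 mm, Ī = 5 153 mm⁴.
Hole 2 (subtracted): ⌀18, A = 254.5 mm², x = 110 mm, Ī = 5 153 mm⁴.
Hole 3 (subtracted): ⌀18, A = 254.5 mm², x = 165 mm, Ī = 5 153 mm⁴.
Hole 4 (subtracted): ⌀18, A = 254.5 mm², x = 220 mm, Ī = 5 153 mm⁴.
By symmetry the centroid is at mid-width, x̄ = 137.5 mm.
Transfer each piece to the vertical centroidal axis using Ī + A·d² with d = x − 137.5:
  plate: d = 0 mm → contributes +95 319 010 mm⁴
  hole 1: d = -82.5 mm → contributes −1 737 133 mm⁴
  hole 2: d = -27.5 mm → contributes −197 595 mm⁴
  hole 3: d = 27.5 mm → contributes −197 595 mm⁴
  hole 4: d = 82.5 mm → contributes −1 737 133 mm⁴
Total I = 91 449 555 mm⁴.

Iy ≈ 9.1 × 10⁷ mm⁴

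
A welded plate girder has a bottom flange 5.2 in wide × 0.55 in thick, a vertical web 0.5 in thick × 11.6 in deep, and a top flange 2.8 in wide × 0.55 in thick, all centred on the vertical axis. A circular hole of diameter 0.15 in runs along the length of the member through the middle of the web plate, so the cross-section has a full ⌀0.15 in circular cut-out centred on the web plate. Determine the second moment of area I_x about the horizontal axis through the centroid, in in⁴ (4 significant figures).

Treat the section as a set of non-overlapping primitives; coordinates are from the bounding-box lower-left.
Bottom plate: 5.2 × 0.55, A = 2.86 in², y = 0.275 in, Ī = 0.0720958 in⁴.
Web plate: 0.5 × 11.6, A = 5.8 in², y = 6.35 in, Ī = 65.0373 in⁴.
Top plate: 2.8 × 0.55, A = 1.54 in², y = 12.425 in, Ī = 0.0388208 in⁴.
Hole (subtracted): ⌀0.15, A = 0.0176715 in², y = 6.35 in, Ī = 0.0000248505 in⁴.
Centroid: ȳ = ΣA·y / ΣA = 5.56246 in.
Transfer each piece to the horizontal axis through the centroid using Ī + A·d² with d = y − 5.56246:
  bottom plate: d = -5.28746 in → contributes +80.0298 in⁴
  web plate: d = 0.787541 in → contributes +68.6346 in⁴
  top plate: d = 6.86254 in → contributes +72.5643 in⁴
  hole: d = 0.787541 in → contributes −0.0109851 in⁴
Total I = 221.218 in⁴.

I_x ≈ 221.2 in⁴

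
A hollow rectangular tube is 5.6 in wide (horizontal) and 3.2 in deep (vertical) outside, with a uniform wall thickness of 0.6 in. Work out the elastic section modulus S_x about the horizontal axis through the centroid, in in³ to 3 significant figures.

S_x ≈ 7.72 in³

Split into non-overlapping primitives; take the origin at the lower-left of the bounding box.
Outer rectangle: 5.6 × 3.2, A = 17.92 in², y = 1.6 in, Ī = 15.292 in⁴.
Inner void (subtracted): 4.4 × 2, A = 8.8 in², y = 1.6 in, Ī = 2.9333 in⁴.
By symmetry the centroid is at mid-height, ȳ = 1.6 in.
All pieces are centred on the horizontal axis through the centroid, so I = ΣĪ (holes subtracted) = 12.358 in⁴.
Extreme fibre distance c = 1.6 in; S = I/c = 7.724 in³.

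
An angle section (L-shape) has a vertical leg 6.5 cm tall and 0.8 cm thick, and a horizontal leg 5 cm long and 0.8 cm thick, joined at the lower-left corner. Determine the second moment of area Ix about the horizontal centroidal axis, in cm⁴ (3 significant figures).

Treat the section as a set of non-overlapping primitives; coordinates are from the bounding-box lower-left.
Vertical leg: 0.8 × 6.5, A = 5.2 cm², y = 3.25 cm, Ī = 18.308 cm⁴.
Horizontal leg (remainder): 4.2 × 0.8, A = 3.36 cm², y = 0.4 cm, Ī = 0.1792 cm⁴.
Centroid: ȳ = ΣA·y / ΣA = 2.1313 cm.
Transfer each piece to the horizontal centroidal axis using Ī + A·d² with d = y − 2.1313:
  vertical leg: d = 1.1187 cm → contributes +24.816 cm⁴
  horizontal leg (remainder): d = -1.7313 cm → contributes +10.251 cm⁴
Total I = 35.067 cm⁴.

Ix ≈ 35.1 cm⁴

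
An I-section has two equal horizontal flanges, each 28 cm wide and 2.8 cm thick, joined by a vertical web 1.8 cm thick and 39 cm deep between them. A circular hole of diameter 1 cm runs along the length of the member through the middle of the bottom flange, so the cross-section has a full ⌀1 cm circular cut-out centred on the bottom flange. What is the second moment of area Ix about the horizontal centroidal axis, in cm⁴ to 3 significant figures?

Ix ≈ 7.71 × 10⁴ cm⁴

Break the section into simple shapes (no overlaps), measuring from the bottom-left corner of the bounding box.
Bottom flange: 28 × 2.8, A = 78.4 cm², y = 1.4 cm, Ī = 51.221 cm⁴.
Web: 1.8 × 39, A = 70.2 cm², y = 22.3 cm, Ī = 8897.9 cm⁴.
Top flange: 28 × 2.8, A = 78.4 cm², y = 43.2 cm, Ī = 51.221 cm⁴.
Hole (subtracted): ⌀1, A = 0.7854 cm², y = 1.4 cm, Ī = 0.049087 cm⁴.
Centroid: ȳ = ΣA·y / ΣA = 22.373 cm.
Transfer each piece to the horizontal centroidal axis using Ī + A·d² with d = y − 22.373:
  bottom flange: d = -20.973 cm → contributes +34 535 cm⁴
  web: d = -0.072563 cm → contributes +8898.2 cm⁴
  top flange: d = 20.827 cm → contributes +34 060 cm⁴
  hole: d = -20.973 cm → contributes −345.51 cm⁴
Total I = 77 148 cm⁴.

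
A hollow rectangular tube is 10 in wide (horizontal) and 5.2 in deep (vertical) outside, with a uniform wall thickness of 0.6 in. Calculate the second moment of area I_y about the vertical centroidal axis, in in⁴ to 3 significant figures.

I_y ≈ 206 in⁴

Split into non-overlapping primitives; take the origin at the lower-left of the bounding box.
Outer rectangle: 10 × 5.2, A = 52 in², x = 5 in, Ī = 433.33 in⁴.
Inner void (subtracted): 8.8 × 4, A = 35.2 in², x = 5 in, Ī = 227.16 in⁴.
By symmetry the centroid is at mid-width, x̄ = 5 in.
All pieces are centred on the vertical centroidal axis, so I = ΣĪ (holes subtracted) = 206.18 in⁴.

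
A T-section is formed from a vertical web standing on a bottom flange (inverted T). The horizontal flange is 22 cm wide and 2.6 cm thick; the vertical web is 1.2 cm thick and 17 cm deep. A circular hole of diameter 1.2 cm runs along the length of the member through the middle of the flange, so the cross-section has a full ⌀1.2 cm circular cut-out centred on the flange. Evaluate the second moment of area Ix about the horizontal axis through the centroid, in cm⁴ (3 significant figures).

Ix ≈ 1960 cm⁴

Decompose the section into non-overlapping parts with the origin at the bottom-left of its bounding rectangle.
Flange: 22 × 2.6, A = 57.2 cm², y = 1.3 cm, Ī = 32.223 cm⁴.
Web: 1.2 × 17, A = 20.4 cm², y = 11.1 cm, Ī = 491.3 cm⁴.
Hole (subtracted): ⌀1.2, A = 1.131 cm², y = 1.3 cm, Ī = 0.10179 cm⁴.
Centroid: ȳ = ΣA·y / ΣA = 3.9144 cm.
Transfer each piece to the horizontal axis through the centroid using Ī + A·d² with d = y − 3.9144:
  flange: d = -2.6144 cm → contributes +423.19 cm⁴
  web: d = 7.1856 cm → contributes +1544.6 cm⁴
  hole: d = -2.6144 cm → contributes −7.832 cm⁴
Total I = 1 960 cm⁴.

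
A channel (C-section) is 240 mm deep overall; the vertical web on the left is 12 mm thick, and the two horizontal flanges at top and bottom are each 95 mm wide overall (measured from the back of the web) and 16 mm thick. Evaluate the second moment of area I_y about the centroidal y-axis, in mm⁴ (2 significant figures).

Break the section into simple shapes (no overlaps), measuring from the bottom-left corner of the bounding box.
Web: 12 × 240, A = 2 880 mm², x = 6 mm, Ī = 34 560 mm⁴.
Top flange (beyond web): 83 × 16, A = 1 328 mm², x = 53.5 mm, Ī = 762 383 mm⁴.
Bottom flange (beyond web): 83 × 16, A = 1 328 mm², x = 53.5 mm, Ī = 762 383 mm⁴.
Centroid: x̄ = ΣA·x / ΣA = 28.79 mm.
Transfer each piece to the centroidal y-axis using Ī + A·d² with d = x − 28.79:
  web: d = -22.79 mm → contributes +1 530 257 mm⁴
  top flange (beyond web): d = 24.71 mm → contributes +1 573 303 mm⁴
  bottom flange (beyond web): d = 24.71 mm → contributes +1 573 303 mm⁴
Total I = 4 676 863 mm⁴.

I_y ≈ 4.7 × 10⁶ mm⁴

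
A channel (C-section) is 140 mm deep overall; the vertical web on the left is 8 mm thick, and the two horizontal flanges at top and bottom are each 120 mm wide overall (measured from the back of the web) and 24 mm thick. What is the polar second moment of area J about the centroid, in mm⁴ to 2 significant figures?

Break the section into simple shapes (no overlaps), measuring from the bottom-left corner of the bounding box.
Web: 8 × 140, A = 1 120 mm², y = 70 mm, Ī = 1 829 333 mm⁴.
Top flange (beyond web): 112 × 24, A = 2 688 mm², y = 128 mm, Ī = 129 024 mm⁴.
Bottom flange (beyond web): 112 × 24, A = 2 688 mm², y = 12 mm, Ī = 129 024 mm⁴.
By symmetry the centroid is at mid-height, ȳ = 70 mm.
Transfer each piece to the centroidal x-axis using Ī + A·d² with d = y − 70:
  web: d = 0 mm → contributes +1 829 333 mm⁴
  top flange (beyond web): d = 58 mm → contributes +9 171 456 mm⁴
  bottom flange (beyond web): d = -58 mm → contributes +9 171 456 mm⁴
Total I = 20 172 245 mm⁴.
For the y-axis: x̄ = 53.66 mm.
Repeating about the centroidal y-axis gives I_y = 8 962 513 mm⁴.
Polar second moment: J = I_x + I_y = 29 134 758 mm⁴.

J ≈ 2.9 × 10⁷ mm⁴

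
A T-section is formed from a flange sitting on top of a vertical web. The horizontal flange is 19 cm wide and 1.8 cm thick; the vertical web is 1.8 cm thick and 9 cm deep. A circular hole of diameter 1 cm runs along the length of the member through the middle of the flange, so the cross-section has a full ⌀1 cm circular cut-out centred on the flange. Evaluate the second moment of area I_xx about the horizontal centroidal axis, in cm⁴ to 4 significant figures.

Treat the section as a set of non-overlapping primitives; coordinates are from the bounding-box lower-left.
Flange: 19 × 1.8, A = 34.2 cm², y = 9.9 cm, Ī = 9.234 cm⁴.
Web: 1.8 × 9, A = 16.2 cm², y = 4.5 cm, Ī = 109.35 cm⁴.
Hole (subtracted): ⌀1, A = 0.785398 cm², y = 9.9 cm, Ī = 0.0490874 cm⁴.
Centroid: ȳ = ΣA·y / ΣA = 8.13681 cm.
Transfer each piece to the horizontal centroidal axis using Ī + A·d² with d = y − 8.13681:
  flange: d = 1.76319 cm → contributes +115.556 cm⁴
  web: d = -3.63681 cm → contributes +323.617 cm⁴
  hole: d = 1.76319 cm → contributes −2.49077 cm⁴
Total I = 436.683 cm⁴.

I_xx ≈ 436.7 cm⁴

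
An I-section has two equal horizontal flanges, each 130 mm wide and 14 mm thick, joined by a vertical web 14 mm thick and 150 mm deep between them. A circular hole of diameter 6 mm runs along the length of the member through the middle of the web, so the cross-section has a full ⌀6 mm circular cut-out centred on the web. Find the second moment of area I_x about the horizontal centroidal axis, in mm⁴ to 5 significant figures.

Decompose the section into non-overlapping parts with the origin at the bottom-left of its bounding rectangle.
Bottom flange: 130 × 14, A = 1 820 mm², y = 7 mm, Ī = 29726.67 mm⁴.
Web: 14 × 150, A = 2 100 mm², y = 89 mm, Ī = 3 937 500 mm⁴.
Top flange: 130 × 14, A = 1 820 mm², y = 171 mm, Ī = 29726.67 mm⁴.
Hole (subtracted): ⌀6, A = 28.27433 mm², y = 89 mm, Ī = 63.61725 mm⁴.
By symmetry the centroid is at mid-height, ȳ = 89 mm.
Transfer each piece to the horizontal centroidal axis using Ī + A·d² with d = y − 89:
  bottom flange: d = -82 mm → contributes +12 267 407 mm⁴
  web: d = 0 mm → contributes +3 937 500 mm⁴
  top flange: d = 82 mm → contributes +12 267 407 mm⁴
  hole: d = 0 mm → contributes −63.61725 mm⁴
Total I = 28 472 250 mm⁴.

I_x ≈ 2.8472 × 10⁷ mm⁴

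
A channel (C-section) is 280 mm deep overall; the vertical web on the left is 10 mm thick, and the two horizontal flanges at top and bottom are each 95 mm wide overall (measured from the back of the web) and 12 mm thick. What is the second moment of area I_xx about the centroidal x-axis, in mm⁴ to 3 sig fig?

I_xx ≈ 5.49 × 10⁷ mm⁴

Break the section into simple shapes (no overlaps), measuring from the bottom-left corner of the bounding box.
Web: 10 × 280, A = 2 800 mm², y = 140 mm, Ī = 18 293 333 mm⁴.
Top flange (beyond web): 85 × 12, A = 1 020 mm², y = 274 mm, Ī = 12 240 mm⁴.
Bottom flange (beyond web): 85 × 12, A = 1 020 mm², y = 6 mm, Ī = 12 240 mm⁴.
By symmetry the centroid is at mid-height, ȳ = 140 mm.
Transfer each piece to the centroidal x-axis using Ī + A·d² with d = y − 140:
  web: d = 0 mm → contributes +18 293 333 mm⁴
  top flange (beyond web): d = 134 mm → contributes +18 327 360 mm⁴
  bottom flange (beyond web): d = -134 mm → contributes +18 327 360 mm⁴
Total I = 54 948 053 mm⁴.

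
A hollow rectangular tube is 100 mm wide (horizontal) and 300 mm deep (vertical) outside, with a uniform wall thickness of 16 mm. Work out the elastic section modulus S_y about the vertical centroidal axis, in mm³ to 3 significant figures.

Break the section into simple shapes (no overlaps), measuring from the bottom-left corner of the bounding box.
Outer rectangle: 100 × 300, A = 30 000 mm², x = 50 mm, Ī = 25 000 000 mm⁴.
Inner void (subtracted): 68 × 268, A = 18 224 mm², x = 50 mm, Ī = 7 022 315 mm⁴.
By symmetry the centroid is at mid-width, x̄ = 50 mm.
All pieces are centred on the vertical centroidal axis, so I = ΣĪ (holes subtracted) = 17 977 685 mm⁴.
Extreme fibre distance c = 50 mm; S = I/c = 359 554 mm³.

S_y ≈ 3.60 × 10⁵ mm³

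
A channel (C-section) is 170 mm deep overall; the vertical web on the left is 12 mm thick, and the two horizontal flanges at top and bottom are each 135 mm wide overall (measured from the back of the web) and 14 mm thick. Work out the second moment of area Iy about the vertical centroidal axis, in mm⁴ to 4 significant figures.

Break the section into simple shapes (no overlaps), measuring from the bottom-left corner of the bounding box.
Web: 12 × 170, A = 2 040 mm², x = 6 mm, Ī = 24 480 mm⁴.
Top flange (beyond web): 123 × 14, A = 1 722 mm², x = 73.5 mm, Ī = 2 171 012 mm⁴.
Bottom flange (beyond web): 123 × 14, A = 1 722 mm², x = 73.5 mm, Ī = 2 171 012 mm⁴.
Centroid: x̄ = ΣA·x / ΣA = 48.3906 mm.
Transfer each piece to the vertical centroidal axis using Ī + A·d² with d = x − 48.3906:
  web: d = -42.3906 mm → contributes +3 690 283 mm⁴
  top flange (beyond web): d = 25.1094 mm → contributes +3 256 702 mm⁴
  bottom flange (beyond web): d = 25.1094 mm → contributes +3 256 702 mm⁴
Total I = 10 203 687 mm⁴.

Iy ≈ 1.020 × 10⁷ mm⁴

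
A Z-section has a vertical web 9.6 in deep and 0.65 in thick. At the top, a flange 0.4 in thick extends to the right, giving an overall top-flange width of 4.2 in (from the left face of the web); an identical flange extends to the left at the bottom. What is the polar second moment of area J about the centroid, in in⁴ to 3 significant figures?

J ≈ 124 in⁴

Break the section into simple shapes (no overlaps), measuring from the bottom-left corner of the bounding box.
Web: 0.65 × 9.6, A = 6.24 in², y = 4.8 in, Ī = 47.923 in⁴.
Top flange (beyond web): 3.55 × 0.4, A = 1.42 in², y = 9.4 in, Ī = 0.018933 in⁴.
Bottom flange (beyond web): 3.55 × 0.4, A = 1.42 in², y = 0.2 in, Ī = 0.018933 in⁴.
Centroid: ȳ = ΣA·y / ΣA = 4.8 in.
Transfer each piece to the centroidal x-axis using Ī + A·d² with d = y − 4.8:
  web: d = 0 in → contributes +47.923 in⁴
  top flange (beyond web): d = 4.6 in → contributes +30.066 in⁴
  bottom flange (beyond web): d = -4.6 in → contributes +30.066 in⁴
Total I = 108.06 in⁴.
For the y-axis: x̄ = 3.875 in.
Repeating about the centroidal y-axis gives I_y = 15.727 in⁴.
Polar second moment: J = I_x + I_y = 123.78 in⁴.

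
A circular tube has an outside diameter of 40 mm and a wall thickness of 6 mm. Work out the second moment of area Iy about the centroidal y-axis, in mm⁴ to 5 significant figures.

Treat the section as a set of non-overlapping primitives; coordinates are from the bounding-box lower-left.
Outer circle: ⌀40, A = 1256.637 mm², x = 20 mm, Ī = 125663.7 mm⁴.
Bore (subtracted): ⌀28, A = 615.7522 mm², x = 20 mm, Ī = 30171.86 mm⁴.
By symmetry the centroid is at mid-width, x̄ = 20 mm.
All pieces are centred on the centroidal y-axis, so I = ΣĪ (holes subtracted) = 95491.85 mm⁴.

Iy ≈ 9.5492 × 10⁴ mm⁴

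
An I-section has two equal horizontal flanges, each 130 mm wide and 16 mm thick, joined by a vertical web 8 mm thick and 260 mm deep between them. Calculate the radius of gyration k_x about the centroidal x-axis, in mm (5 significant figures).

Decompose the section into non-overlapping parts with the origin at the bottom-left of its bounding rectangle.
Bottom flange: 130 × 16, A = 2 080 mm², y = 8 mm, Ī = 44373.33 mm⁴.
Web: 8 × 260, A = 2 080 mm², y = 146 mm, Ī = 11 717 333 mm⁴.
Top flange: 130 × 16, A = 2 080 mm², y = 284 mm, Ī = 44373.33 mm⁴.
By symmetry the centroid is at mid-height, ȳ = 146 mm.
Transfer each piece to the centroidal x-axis using Ī + A·d² with d = y − 146:
  bottom flange: d = -138 mm → contributes +39 655 893 mm⁴
  web: d = 0 mm → contributes +11 717 333 mm⁴
  top flange: d = 138 mm → contributes +39 655 893 mm⁴
Total I = 91 029 120 mm⁴.
Radius of gyration: k = √(I/A) = √(91 029 120 / 6 240) = 120.7808 mm.

k_x ≈ 120.78 mm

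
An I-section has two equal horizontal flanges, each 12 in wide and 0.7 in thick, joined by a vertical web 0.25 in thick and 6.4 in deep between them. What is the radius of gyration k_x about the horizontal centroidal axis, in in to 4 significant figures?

Split into non-overlapping primitives; take the origin at the lower-left of the bounding box.
Bottom flange: 12 × 0.7, A = 8.4 in², y = 0.35 in, Ī = 0.343 in⁴.
Web: 0.25 × 6.4, A = 1.6 in², y = 3.9 in, Ī = 5.46133 in⁴.
Top flange: 12 × 0.7, A = 8.4 in², y = 7.45 in, Ī = 0.343 in⁴.
By symmetry the centroid is at mid-height, ȳ = 3.9 in.
Transfer each piece to the horizontal centroidal axis using Ī + A·d² with d = y − 3.9:
  bottom flange: d = -3.55 in → contributes +106.204 in⁴
  web: d = 0 in → contributes +5.46133 in⁴
  top flange: d = 3.55 in → contributes +106.204 in⁴
Total I = 217.869 in⁴.
Radius of gyration: k = √(I/A) = √(217.869 / 18.4) = 3.44104 in.

k_x ≈ 3.441 in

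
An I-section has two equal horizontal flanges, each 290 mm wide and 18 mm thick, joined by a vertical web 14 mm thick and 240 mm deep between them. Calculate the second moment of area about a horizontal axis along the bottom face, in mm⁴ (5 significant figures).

Split into non-overlapping primitives; take the origin at the lower-left of the bounding box.
Bottom flange: 290 × 18, A = 5 220 mm², y = 9 mm, Ī = 140 940 mm⁴.
Web: 14 × 240, A = 3 360 mm², y = 138 mm, Ī = 16 128 000 mm⁴.
Top flange: 290 × 18, A = 5 220 mm², y = 267 mm, Ī = 140 940 mm⁴.
Transfer each piece to the bottom edge using Ī + A·d² with d = y − 0:
  bottom flange: d = 9 mm → contributes +563 760 mm⁴
  web: d = 138 mm → contributes +80 115 840 mm⁴
  top flange: d = 267 mm → contributes +372 269 520 mm⁴
Total I = 452 949 120 mm⁴.

I_base ≈ 4.5295 × 10⁸ mm⁴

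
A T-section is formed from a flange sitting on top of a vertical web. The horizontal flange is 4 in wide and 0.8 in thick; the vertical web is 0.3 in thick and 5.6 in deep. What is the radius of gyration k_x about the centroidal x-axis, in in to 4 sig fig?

k_x ≈ 1.802 in

Break the section into simple shapes (no overlaps), measuring from the bottom-left corner of the bounding box.
Flange: 4 × 0.8, A = 3.2 in², y = 6 in, Ī = 0.170667 in⁴.
Web: 0.3 × 5.6, A = 1.68 in², y = 2.8 in, Ī = 4.3904 in⁴.
Centroid: ȳ = ΣA·y / ΣA = 4.89836 in.
Transfer each piece to the centroidal x-axis using Ī + A·d² with d = y − 4.89836:
  flange: d = 1.10164 in → contributes +4.05422 in⁴
  web: d = -2.09836 in → contributes +11.7876 in⁴
Total I = 15.8419 in⁴.
Radius of gyration: k = √(I/A) = √(15.8419 / 4.88) = 1.80174 in.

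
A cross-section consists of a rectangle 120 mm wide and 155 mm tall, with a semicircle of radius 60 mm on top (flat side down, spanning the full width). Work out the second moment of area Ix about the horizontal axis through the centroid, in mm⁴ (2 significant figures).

Treat the section as a set of non-overlapping primitives; coordinates are from the bounding-box lower-left.
Rectangular body: 120 × 155, A = 18 600 mm², y = 77.5 mm, Ī = 37 238 750 mm⁴.
Semicircular cap: semicircle r = 60, A = 5 655 mm², y = 180.5 mm, Ī = 1 422 450 mm⁴.
Centroid: ȳ = ΣA·y / ΣA = 101.5 mm.
Transfer each piece to the horizontal axis through the centroid using Ī + A·d² with d = y − 101.5:
  rectangular body: d = -24.01 mm → contributes +47 957 334 mm⁴
  semicircular cap: d = 78.96 mm → contributes +36 678 038 mm⁴
Total I = 84 635 372 mm⁴.

Ix ≈ 8.5 × 10⁷ mm⁴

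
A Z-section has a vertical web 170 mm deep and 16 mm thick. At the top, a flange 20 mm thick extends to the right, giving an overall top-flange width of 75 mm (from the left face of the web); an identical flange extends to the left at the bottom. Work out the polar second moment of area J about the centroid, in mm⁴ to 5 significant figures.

J ≈ 2.3966 × 10⁷ mm⁴

Break the section into simple shapes (no overlaps), measuring from the bottom-left corner of the bounding box.
Web: 16 × 170, A = 2 720 mm², y = 85 mm, Ī = 6 550 667 mm⁴.
Top flange (beyond web): 59 × 20, A = 1 180 mm², y = 160 mm, Ī = 39333.33 mm⁴.
Bottom flange (beyond web): 59 × 20, A = 1 180 mm², y = 10 mm, Ī = 39333.33 mm⁴.
Centroid: ȳ = ΣA·y / ΣA = 85 mm.
Transfer each piece to the centroidal x-axis using Ī + A·d² with d = y − 85:
  web: d = 0 mm → contributes +6 550 667 mm⁴
  top flange (beyond web): d = 75 mm → contributes +6 676 833 mm⁴
  bottom flange (beyond web): d = -75 mm → contributes +6 676 833 mm⁴
Total I = 19 904 333 mm⁴.
For the y-axis: x̄ = 67 mm.
Repeating about the centroidal y-axis gives I_y = 4 061 373 mm⁴.
Polar second moment: J = I_x + I_y = 23 965 707 mm⁴.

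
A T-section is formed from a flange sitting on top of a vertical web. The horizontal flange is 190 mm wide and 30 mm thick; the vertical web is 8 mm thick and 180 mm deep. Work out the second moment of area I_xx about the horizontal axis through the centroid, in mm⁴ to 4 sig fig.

Treat the section as a set of non-overlapping primitives; coordinates are from the bounding-box lower-left.
Flange: 190 × 30, A = 5 700 mm², y = 195 mm, Ī = 427 500 mm⁴.
Web: 8 × 180, A = 1 440 mm², y = 90 mm, Ī = 3 888 000 mm⁴.
Centroid: ȳ = ΣA·y / ΣA = 173.824 mm.
Transfer each piece to the horizontal axis through the centroid using Ī + A·d² with d = y − 173.824:
  flange: d = 21.1765 mm → contributes +2 983 625 mm⁴
  web: d = -83.8235 mm → contributes +14 005 993 mm⁴
Total I = 16 989 618 mm⁴.

I_xx ≈ 1.699 × 10⁷ mm⁴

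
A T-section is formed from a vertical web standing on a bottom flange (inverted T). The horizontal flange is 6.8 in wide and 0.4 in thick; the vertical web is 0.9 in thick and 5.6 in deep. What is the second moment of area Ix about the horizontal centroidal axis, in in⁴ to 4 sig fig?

Ix ≈ 29.11 in⁴

Split into non-overlapping primitives; take the origin at the lower-left of the bounding box.
Flange: 6.8 × 0.4, A = 2.72 in², y = 0.2 in, Ī = 0.0362667 in⁴.
Web: 0.9 × 5.6, A = 5.04 in², y = 3.2 in, Ī = 13.1712 in⁴.
Centroid: ȳ = ΣA·y / ΣA = 2.14845 in.
Transfer each piece to the horizontal centroidal axis using Ī + A·d² with d = y − 2.14845:
  flange: d = -1.94845 in → contributes +10.3627 in⁴
  web: d = 1.05155 in → contributes +18.7442 in⁴
Total I = 29.1068 in⁴.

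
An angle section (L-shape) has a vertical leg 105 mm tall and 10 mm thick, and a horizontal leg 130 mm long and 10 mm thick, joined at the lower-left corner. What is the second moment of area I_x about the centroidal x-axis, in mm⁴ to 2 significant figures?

I_x ≈ 2.2 × 10⁶ mm⁴

Decompose the section into non-overlapping parts with the origin at the bottom-left of its bounding rectangle.
Vertical leg: 10 × 105, A = 1 050 mm², y = 52.5 mm, Ī = 964 688 mm⁴.
Horizontal leg (remainder): 120 × 10, A = 1 200 mm², y = 5 mm, Ī = 10 000 mm⁴.
Centroid: ȳ = ΣA·y / ΣA = 27.17 mm.
Transfer each piece to the centroidal x-axis using Ī + A·d² with d = y − 27.17:
  vertical leg: d = 25.33 mm → contributes +1 638 554 mm⁴
  horizontal leg (remainder): d = -22.17 mm → contributes +599 633 mm⁴
Total I = 2 238 188 mm⁴.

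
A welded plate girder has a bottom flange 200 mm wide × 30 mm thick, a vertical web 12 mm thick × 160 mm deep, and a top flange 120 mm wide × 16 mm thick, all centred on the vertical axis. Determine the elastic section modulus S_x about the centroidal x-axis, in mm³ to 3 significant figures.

Break the section into simple shapes (no overlaps), measuring from the bottom-left corner of the bounding box.
Bottom plate: 200 × 30, A = 6 000 mm², y = 15 mm, Ī = 450 000 mm⁴.
Web plate: 12 × 160, A = 1 920 mm², y = 110 mm, Ī = 4 096 000 mm⁴.
Top plate: 120 × 16, A = 1 920 mm², y = 198 mm, Ī = 40 960 mm⁴.
Centroid: ȳ = ΣA·y / ΣA = 69.244 mm.
Transfer each piece to the centroidal x-axis using Ī + A·d² with d = y − 69.244:
  bottom plate: d = -54.244 mm → contributes +18 104 406 mm⁴
  web plate: d = 40.756 mm → contributes +7 285 234 mm⁴
  top plate: d = 128.76 mm → contributes +31 870 975 mm⁴
Total I = 57 260 615 mm⁴.
Extreme fibre distance c = 136.76 mm; S = I/c = 418 706 mm³.

S_x ≈ 4.19 × 10⁵ mm³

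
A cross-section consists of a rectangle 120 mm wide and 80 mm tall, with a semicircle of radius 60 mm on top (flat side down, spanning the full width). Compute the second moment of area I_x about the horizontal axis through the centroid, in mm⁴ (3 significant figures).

Split into non-overlapping primitives; take the origin at the lower-left of the bounding box.
Rectangular body: 120 × 80, A = 9 600 mm², y = 40 mm, Ī = 5 120 000 mm⁴.
Semicircular cap: semicircle r = 60, A = 5654.9 mm², y = 105.46 mm, Ī = 1 422 450 mm⁴.
Centroid: ȳ = ΣA·y / ΣA = 64.267 mm.
Transfer each piece to the horizontal axis through the centroid using Ī + A·d² with d = y − 64.267:
  rectangular body: d = -24.267 mm → contributes +10 773 465 mm⁴
  semicircular cap: d = 41.197 mm → contributes +11 020 071 mm⁴
Total I = 21 793 536 mm⁴.

I_x ≈ 2.18 × 10⁷ mm⁴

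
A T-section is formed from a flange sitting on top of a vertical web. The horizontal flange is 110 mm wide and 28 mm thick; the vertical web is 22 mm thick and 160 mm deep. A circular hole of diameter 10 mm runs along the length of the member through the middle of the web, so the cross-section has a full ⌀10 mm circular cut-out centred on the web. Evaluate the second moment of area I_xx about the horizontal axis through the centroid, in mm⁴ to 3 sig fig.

I_xx ≈ 2.21 × 10⁷ mm⁴

Break the section into simple shapes (no overlaps), measuring from the bottom-left corner of the bounding box.
Flange: 110 × 28, A = 3 080 mm², y = 174 mm, Ī = 201 227 mm⁴.
Web: 22 × 160, A = 3 520 mm², y = 80 mm, Ī = 7 509 333 mm⁴.
Hole (subtracted): ⌀10, A = 78.54 mm², y = 80 mm, Ī = 490.87 mm⁴.
Centroid: ȳ = ΣA·y / ΣA = 124.39 mm.
Transfer each piece to the horizontal axis through the centroid using Ī + A·d² with d = y − 124.39:
  flange: d = 49.605 mm → contributes +7 780 058 mm⁴
  web: d = -44.395 mm → contributes +14 446 947 mm⁴
  hole: d = -44.395 mm → contributes −155 286 mm⁴
Total I = 22 071 719 mm⁴.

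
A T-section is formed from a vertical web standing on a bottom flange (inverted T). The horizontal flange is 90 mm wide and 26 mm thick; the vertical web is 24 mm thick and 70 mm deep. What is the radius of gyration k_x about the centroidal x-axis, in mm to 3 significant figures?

Treat the section as a set of non-overlapping primitives; coordinates are from the bounding-box lower-left.
Flange: 90 × 26, A = 2 340 mm², y = 13 mm, Ī = 131 820 mm⁴.
Web: 24 × 70, A = 1 680 mm², y = 61 mm, Ī = 686 000 mm⁴.
Centroid: ȳ = ΣA·y / ΣA = 33.06 mm.
Transfer each piece to the centroidal x-axis using Ī + A·d² with d = y − 33.06:
  flange: d = -20.06 mm → contributes +1 073 416 mm⁴
  web: d = 27.94 mm → contributes +1 997 509 mm⁴
Total I = 3 070 926 mm⁴.
Radius of gyration: k = √(I/A) = √(3 070 926 / 4 020) = 27.639 mm.

k_x ≈ 27.6 mm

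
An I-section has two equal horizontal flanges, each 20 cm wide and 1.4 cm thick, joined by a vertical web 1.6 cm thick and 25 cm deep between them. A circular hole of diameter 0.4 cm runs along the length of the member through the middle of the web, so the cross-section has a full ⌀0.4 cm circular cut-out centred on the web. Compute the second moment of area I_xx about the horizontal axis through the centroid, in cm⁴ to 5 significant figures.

I_xx ≈ 1.1850 × 10⁴ cm⁴

Treat the section as a set of non-overlapping primitives; coordinates are from the bounding-box lower-left.
Bottom flange: 20 × 1.4, A = 28 cm², y = 0.7 cm, Ī = 4.573333 cm⁴.
Web: 1.6 × 25, A = 40 cm², y = 13.9 cm, Ī = 2083.333 cm⁴.
Top flange: 20 × 1.4, A = 28 cm², y = 27.1 cm, Ī = 4.573333 cm⁴.
Hole (subtracted): ⌀0.4, A = 0.1256637 cm², y = 13.9 cm, Ī = 0.001256637 cm⁴.
By symmetry the centroid is at mid-height, ȳ = 13.9 cm.
Transfer each piece to the horizontal axis through the centroid using Ī + A·d² with d = y − 13.9:
  bottom flange: d = -13.2 cm → contributes +4883.293 cm⁴
  web: d = 0 cm → contributes +2083.333 cm⁴
  top flange: d = 13.2 cm → contributes +4883.293 cm⁴
  hole: d = 0 cm → contributes −0.001256637 cm⁴
Total I = 11849.92 cm⁴.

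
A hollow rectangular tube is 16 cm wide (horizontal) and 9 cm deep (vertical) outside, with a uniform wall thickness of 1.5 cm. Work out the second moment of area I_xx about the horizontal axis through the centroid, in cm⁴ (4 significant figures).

Break the section into simple shapes (no overlaps), measuring from the bottom-left corner of the bounding box.
Outer rectangle: 16 × 9, A = 144 cm², y = 4.5 cm, Ī = 972 cm⁴.
Inner void (subtracted): 13 × 6, A = 78 cm², y = 4.5 cm, Ī = 234 cm⁴.
By symmetry the centroid is at mid-height, ȳ = 4.5 cm.
All pieces are centred on the horizontal axis through the centroid, so I = ΣĪ (holes subtracted) = 738 cm⁴.

I_xx ≈ 738.0 cm⁴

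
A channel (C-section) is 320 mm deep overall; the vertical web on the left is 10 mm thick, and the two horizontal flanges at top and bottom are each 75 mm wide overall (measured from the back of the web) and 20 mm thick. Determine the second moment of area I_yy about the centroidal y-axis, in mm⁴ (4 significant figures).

Break the section into simple shapes (no overlaps), measuring from the bottom-left corner of the bounding box.
Web: 10 × 320, A = 3 200 mm², x = 5 mm, Ī = 26666.7 mm⁴.
Top flange (beyond web): 65 × 20, A = 1 300 mm², x = 42.5 mm, Ī = 457 708 mm⁴.
Bottom flange (beyond web): 65 × 20, A = 1 300 mm², x = 42.5 mm, Ī = 457 708 mm⁴.
Centroid: x̄ = ΣA·x / ΣA = 21.8103 mm.
Transfer each piece to the centroidal y-axis using Ī + A·d² with d = x − 21.8103:
  web: d = -16.8103 mm → contributes +930 947 mm⁴
  top flange (beyond web): d = 20.6897 mm → contributes +1 014 189 mm⁴
  bottom flange (beyond web): d = 20.6897 mm → contributes +1 014 189 mm⁴
Total I = 2 959 325 mm⁴.

I_yy ≈ 2.959 × 10⁶ mm⁴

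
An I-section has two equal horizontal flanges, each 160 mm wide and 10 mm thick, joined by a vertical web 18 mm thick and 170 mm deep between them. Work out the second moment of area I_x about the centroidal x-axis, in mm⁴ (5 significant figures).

I_x ≈ 3.3316 × 10⁷ mm⁴

Break the section into simple shapes (no overlaps), measuring from the bottom-left corner of the bounding box.
Bottom flange: 160 × 10, A = 1 600 mm², y = 5 mm, Ī = 13333.33 mm⁴.
Web: 18 × 170, A = 3 060 mm², y = 95 mm, Ī = 7 369 500 mm⁴.
Top flange: 160 × 10, A = 1 600 mm², y = 185 mm, Ī = 13333.33 mm⁴.
By symmetry the centroid is at mid-height, ȳ = 95 mm.
Transfer each piece to the centroidal x-axis using Ī + A·d² with d = y − 95:
  bottom flange: d = -90 mm → contributes +12 973 333 mm⁴
  web: d = 0 mm → contributes +7 369 500 mm⁴
  top flange: d = 90 mm → contributes +12 973 333 mm⁴
Total I = 33 316 167 mm⁴.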